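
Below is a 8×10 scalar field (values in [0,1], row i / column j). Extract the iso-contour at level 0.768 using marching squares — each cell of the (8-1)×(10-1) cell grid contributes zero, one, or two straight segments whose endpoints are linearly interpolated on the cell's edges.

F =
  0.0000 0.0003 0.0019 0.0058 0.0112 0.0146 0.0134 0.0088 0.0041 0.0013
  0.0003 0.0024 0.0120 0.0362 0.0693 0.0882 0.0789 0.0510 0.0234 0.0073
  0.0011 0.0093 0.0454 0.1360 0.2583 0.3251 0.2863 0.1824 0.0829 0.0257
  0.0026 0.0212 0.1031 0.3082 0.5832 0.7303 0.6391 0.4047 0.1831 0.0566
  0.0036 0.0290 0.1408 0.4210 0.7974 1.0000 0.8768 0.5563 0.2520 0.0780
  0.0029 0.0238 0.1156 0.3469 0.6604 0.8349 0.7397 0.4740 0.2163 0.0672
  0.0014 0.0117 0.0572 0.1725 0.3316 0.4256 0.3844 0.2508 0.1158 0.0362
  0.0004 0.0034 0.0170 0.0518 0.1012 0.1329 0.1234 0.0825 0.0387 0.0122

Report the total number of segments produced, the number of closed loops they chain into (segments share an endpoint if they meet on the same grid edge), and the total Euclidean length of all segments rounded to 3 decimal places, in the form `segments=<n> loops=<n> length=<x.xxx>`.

cell (3,3): code 0100 → (3.863,4.000)–(4.000,3.922)
cell (3,4): code 1100 → (3.140,5.000)–(3.863,4.000)
cell (3,5): code 1100 → (3.542,6.000)–(3.140,5.000)
cell (3,6): code 1000 → (4.000,6.339)–(3.542,6.000)
cell (4,3): code 0010 → (4.000,3.922)–(4.215,4.000)
cell (4,4): code 0111 → (4.215,4.000)–(5.000,4.617)
cell (4,5): code 1011 → (5.000,5.703)–(4.794,6.000)
cell (4,6): code 0001 → (4.794,6.000)–(4.000,6.339)
cell (5,4): code 0010 → (5.000,4.617)–(5.163,5.000)
cell (5,5): code 0001 → (5.163,5.000)–(5.000,5.703)
total: 10 segments, chained into 1 closed loop(s), length Σ = 6.629932

segments=10 loops=1 length=6.630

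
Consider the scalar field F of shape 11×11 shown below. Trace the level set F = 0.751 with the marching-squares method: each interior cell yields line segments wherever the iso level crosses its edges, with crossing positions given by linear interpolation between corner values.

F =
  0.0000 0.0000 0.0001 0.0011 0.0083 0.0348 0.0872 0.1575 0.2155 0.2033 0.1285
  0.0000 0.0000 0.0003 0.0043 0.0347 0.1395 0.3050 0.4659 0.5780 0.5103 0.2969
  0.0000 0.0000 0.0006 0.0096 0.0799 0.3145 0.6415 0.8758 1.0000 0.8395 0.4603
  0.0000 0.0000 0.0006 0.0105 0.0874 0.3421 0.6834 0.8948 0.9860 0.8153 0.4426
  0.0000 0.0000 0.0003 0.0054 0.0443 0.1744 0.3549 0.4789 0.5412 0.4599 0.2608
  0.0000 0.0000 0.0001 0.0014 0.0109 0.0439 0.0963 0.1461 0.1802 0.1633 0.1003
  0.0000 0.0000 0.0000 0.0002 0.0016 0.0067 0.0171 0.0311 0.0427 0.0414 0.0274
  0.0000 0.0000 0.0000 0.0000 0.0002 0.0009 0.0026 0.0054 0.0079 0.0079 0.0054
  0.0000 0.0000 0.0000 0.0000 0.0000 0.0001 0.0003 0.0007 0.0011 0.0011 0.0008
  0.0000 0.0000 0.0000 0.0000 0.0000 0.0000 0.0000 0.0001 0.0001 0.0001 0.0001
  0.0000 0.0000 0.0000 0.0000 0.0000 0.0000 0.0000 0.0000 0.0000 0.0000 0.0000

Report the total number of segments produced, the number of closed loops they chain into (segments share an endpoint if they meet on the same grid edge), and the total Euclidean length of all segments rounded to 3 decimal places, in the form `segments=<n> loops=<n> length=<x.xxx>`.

segments=10 loops=1 length=8.161

cell (1,6): code 0100 → (1.696,7.000)–(2.000,6.467)
cell (1,7): code 1100 → (1.410,8.000)–(1.696,7.000)
cell (1,8): code 1100 → (1.731,9.000)–(1.410,8.000)
cell (1,9): code 1000 → (2.000,9.233)–(1.731,9.000)
cell (2,6): code 0110 → (2.000,6.467)–(3.000,6.320)
cell (2,9): code 1001 → (3.000,9.173)–(2.000,9.233)
cell (3,6): code 0010 → (3.000,6.320)–(3.346,7.000)
cell (3,7): code 0011 → (3.346,7.000)–(3.528,8.000)
cell (3,8): code 0011 → (3.528,8.000)–(3.181,9.000)
cell (3,9): code 0001 → (3.181,9.000)–(3.000,9.173)
total: 10 segments, chained into 1 closed loop(s), length Σ = 8.160726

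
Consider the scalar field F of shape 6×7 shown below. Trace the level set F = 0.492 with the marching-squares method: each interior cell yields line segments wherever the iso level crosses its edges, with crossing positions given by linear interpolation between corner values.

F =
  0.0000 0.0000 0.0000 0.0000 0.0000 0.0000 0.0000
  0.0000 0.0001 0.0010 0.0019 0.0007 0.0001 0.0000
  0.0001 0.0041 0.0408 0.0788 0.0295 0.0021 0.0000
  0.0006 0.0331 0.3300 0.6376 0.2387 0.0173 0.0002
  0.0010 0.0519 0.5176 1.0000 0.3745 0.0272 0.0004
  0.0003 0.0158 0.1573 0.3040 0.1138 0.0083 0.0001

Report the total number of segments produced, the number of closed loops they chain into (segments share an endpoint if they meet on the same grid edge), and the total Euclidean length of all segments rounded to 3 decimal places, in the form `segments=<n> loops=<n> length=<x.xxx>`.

segments=8 loops=1 length=5.622

cell (2,2): code 0100 → (2.739,3.000)–(3.000,2.527)
cell (2,3): code 1000 → (3.000,3.365)–(2.739,3.000)
cell (3,1): code 0100 → (3.864,2.000)–(4.000,1.945)
cell (3,2): code 1110 → (3.000,2.527)–(3.864,2.000)
cell (3,3): code 1001 → (4.000,3.812)–(3.000,3.365)
cell (4,1): code 0010 → (4.000,1.945)–(4.071,2.000)
cell (4,2): code 0011 → (4.071,2.000)–(4.730,3.000)
cell (4,3): code 0001 → (4.730,3.000)–(4.000,3.812)
total: 8 segments, chained into 1 closed loop(s), length Σ = 5.622074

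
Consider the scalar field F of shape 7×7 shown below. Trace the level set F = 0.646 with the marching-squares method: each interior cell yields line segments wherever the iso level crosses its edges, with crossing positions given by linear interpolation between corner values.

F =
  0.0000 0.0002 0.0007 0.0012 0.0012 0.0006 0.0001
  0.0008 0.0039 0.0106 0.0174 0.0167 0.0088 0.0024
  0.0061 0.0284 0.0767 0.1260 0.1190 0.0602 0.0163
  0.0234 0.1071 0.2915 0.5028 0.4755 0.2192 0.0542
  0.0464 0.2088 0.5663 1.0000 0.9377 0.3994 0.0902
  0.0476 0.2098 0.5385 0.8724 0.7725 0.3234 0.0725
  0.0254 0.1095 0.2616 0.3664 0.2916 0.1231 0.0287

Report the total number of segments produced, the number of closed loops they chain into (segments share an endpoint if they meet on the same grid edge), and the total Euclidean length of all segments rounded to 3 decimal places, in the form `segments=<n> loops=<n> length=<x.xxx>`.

segments=8 loops=1 length=7.176

cell (3,2): code 0100 → (3.288,3.000)–(4.000,2.184)
cell (3,3): code 1100 → (3.369,4.000)–(3.288,3.000)
cell (3,4): code 1000 → (4.000,4.542)–(3.369,4.000)
cell (4,2): code 0110 → (4.000,2.184)–(5.000,2.322)
cell (4,4): code 1001 → (5.000,4.282)–(4.000,4.542)
cell (5,2): code 0010 → (5.000,2.322)–(5.447,3.000)
cell (5,3): code 0011 → (5.447,3.000)–(5.263,4.000)
cell (5,4): code 0001 → (5.263,4.000)–(5.000,4.282)
total: 8 segments, chained into 1 closed loop(s), length Σ = 7.175656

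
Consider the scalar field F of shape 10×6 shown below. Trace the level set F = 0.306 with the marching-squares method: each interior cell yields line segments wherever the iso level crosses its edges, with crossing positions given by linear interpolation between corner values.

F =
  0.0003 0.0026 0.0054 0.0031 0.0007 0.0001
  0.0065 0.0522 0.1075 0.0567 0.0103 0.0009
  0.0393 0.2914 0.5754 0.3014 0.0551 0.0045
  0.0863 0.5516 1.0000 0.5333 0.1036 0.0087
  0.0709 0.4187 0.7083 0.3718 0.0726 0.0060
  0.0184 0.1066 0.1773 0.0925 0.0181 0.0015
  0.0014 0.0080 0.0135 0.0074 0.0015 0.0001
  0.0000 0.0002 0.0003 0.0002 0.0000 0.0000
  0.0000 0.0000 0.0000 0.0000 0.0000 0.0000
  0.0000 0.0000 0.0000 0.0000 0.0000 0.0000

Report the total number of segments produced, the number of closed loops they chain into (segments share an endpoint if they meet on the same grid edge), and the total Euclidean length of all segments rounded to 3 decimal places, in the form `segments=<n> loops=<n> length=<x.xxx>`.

cell (1,1): code 0100 → (1.424,2.000)–(2.000,1.051)
cell (1,2): code 1000 → (2.000,2.983)–(1.424,2.000)
cell (2,0): code 0100 → (2.056,1.000)–(3.000,0.472)
cell (2,1): code 1110 → (2.000,1.051)–(2.056,1.000)
cell (2,2): code 1101 → (2.020,3.000)–(2.000,2.983)
cell (2,3): code 1000 → (3.000,3.529)–(2.020,3.000)
cell (3,0): code 0110 → (3.000,0.472)–(4.000,0.676)
cell (3,3): code 1001 → (4.000,3.220)–(3.000,3.529)
cell (4,0): code 0010 → (4.000,0.676)–(4.361,1.000)
cell (4,1): code 0011 → (4.361,1.000)–(4.758,2.000)
cell (4,2): code 0011 → (4.758,2.000)–(4.236,3.000)
cell (4,3): code 0001 → (4.236,3.000)–(4.000,3.220)
total: 12 segments, chained into 1 closed loop(s), length Σ = 9.624864

segments=12 loops=1 length=9.625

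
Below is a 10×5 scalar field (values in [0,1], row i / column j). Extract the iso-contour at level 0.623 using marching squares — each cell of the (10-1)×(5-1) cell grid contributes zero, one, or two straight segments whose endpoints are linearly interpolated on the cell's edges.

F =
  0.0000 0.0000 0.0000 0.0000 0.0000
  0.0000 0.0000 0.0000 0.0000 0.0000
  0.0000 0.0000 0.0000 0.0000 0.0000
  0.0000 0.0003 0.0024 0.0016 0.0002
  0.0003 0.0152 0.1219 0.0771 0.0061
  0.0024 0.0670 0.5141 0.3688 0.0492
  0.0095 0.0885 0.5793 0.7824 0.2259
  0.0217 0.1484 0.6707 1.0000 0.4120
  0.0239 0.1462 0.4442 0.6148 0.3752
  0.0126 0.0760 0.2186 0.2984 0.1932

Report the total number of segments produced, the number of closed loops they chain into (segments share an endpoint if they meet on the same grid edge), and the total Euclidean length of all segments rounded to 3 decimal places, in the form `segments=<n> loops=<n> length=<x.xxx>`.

segments=8 loops=1 length=6.130

cell (5,2): code 0100 → (5.615,3.000)–(6.000,2.215)
cell (5,3): code 1000 → (6.000,3.286)–(5.615,3.000)
cell (6,1): code 0100 → (6.478,2.000)–(7.000,1.909)
cell (6,2): code 1110 → (6.000,2.215)–(6.478,2.000)
cell (6,3): code 1001 → (7.000,3.641)–(6.000,3.286)
cell (7,1): code 0010 → (7.000,1.909)–(7.211,2.000)
cell (7,2): code 0011 → (7.211,2.000)–(7.979,3.000)
cell (7,3): code 0001 → (7.979,3.000)–(7.000,3.641)
total: 8 segments, chained into 1 closed loop(s), length Σ = 6.130226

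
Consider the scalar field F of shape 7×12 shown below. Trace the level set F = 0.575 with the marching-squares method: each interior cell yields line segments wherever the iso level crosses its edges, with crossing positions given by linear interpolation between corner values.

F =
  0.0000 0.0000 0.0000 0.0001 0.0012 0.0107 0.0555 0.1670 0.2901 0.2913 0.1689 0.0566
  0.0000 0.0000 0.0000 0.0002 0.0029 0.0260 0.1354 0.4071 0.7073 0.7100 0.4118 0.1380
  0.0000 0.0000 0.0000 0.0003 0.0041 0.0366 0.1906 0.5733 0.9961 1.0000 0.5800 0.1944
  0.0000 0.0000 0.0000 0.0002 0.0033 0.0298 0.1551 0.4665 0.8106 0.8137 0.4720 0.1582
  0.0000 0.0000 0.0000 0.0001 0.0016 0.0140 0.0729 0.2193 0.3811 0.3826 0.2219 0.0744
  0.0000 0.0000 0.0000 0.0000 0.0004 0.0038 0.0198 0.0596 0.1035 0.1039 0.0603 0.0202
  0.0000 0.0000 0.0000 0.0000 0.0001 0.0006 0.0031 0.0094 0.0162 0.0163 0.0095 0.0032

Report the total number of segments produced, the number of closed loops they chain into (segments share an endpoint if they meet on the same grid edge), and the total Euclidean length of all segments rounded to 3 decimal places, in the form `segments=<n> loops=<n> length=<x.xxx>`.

cell (0,7): code 0100 → (0.683,8.000)–(1.000,7.559)
cell (0,8): code 1100 → (0.678,9.000)–(0.683,8.000)
cell (0,9): code 1000 → (1.000,9.453)–(0.678,9.000)
cell (1,7): code 0110 → (1.000,7.559)–(2.000,7.004)
cell (1,9): code 1101 → (1.970,10.000)–(1.000,9.453)
cell (1,10): code 1000 → (2.000,10.013)–(1.970,10.000)
cell (2,7): code 0110 → (2.000,7.004)–(3.000,7.315)
cell (2,9): code 1011 → (3.000,9.699)–(2.046,10.000)
cell (2,10): code 0001 → (2.046,10.000)–(2.000,10.013)
cell (3,7): code 0010 → (3.000,7.315)–(3.549,8.000)
cell (3,8): code 0011 → (3.549,8.000)–(3.554,9.000)
cell (3,9): code 0001 → (3.554,9.000)–(3.000,9.699)
total: 12 segments, chained into 1 closed loop(s), length Σ = 9.253327

segments=12 loops=1 length=9.253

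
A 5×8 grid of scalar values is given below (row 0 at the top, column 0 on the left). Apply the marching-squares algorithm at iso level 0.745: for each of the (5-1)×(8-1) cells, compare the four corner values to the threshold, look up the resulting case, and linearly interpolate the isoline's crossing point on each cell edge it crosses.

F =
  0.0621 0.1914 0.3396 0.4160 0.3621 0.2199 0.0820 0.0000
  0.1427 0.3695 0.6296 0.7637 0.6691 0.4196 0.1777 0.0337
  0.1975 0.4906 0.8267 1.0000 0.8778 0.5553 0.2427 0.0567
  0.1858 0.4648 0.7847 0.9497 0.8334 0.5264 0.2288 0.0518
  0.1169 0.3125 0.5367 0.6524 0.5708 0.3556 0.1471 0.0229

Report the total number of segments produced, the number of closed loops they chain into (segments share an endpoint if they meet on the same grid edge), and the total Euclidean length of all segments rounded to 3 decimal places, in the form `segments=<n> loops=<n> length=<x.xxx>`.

segments=12 loops=1 length=8.366

cell (0,2): code 0100 → (0.946,3.000)–(1.000,2.861)
cell (0,3): code 1000 → (1.000,3.198)–(0.946,3.000)
cell (1,1): code 0100 → (1.585,2.000)–(2.000,1.757)
cell (1,2): code 1110 → (1.000,2.861)–(1.585,2.000)
cell (1,3): code 1101 → (1.364,4.000)–(1.000,3.198)
cell (1,4): code 1000 → (2.000,4.412)–(1.364,4.000)
cell (2,1): code 0110 → (2.000,1.757)–(3.000,1.876)
cell (2,4): code 1001 → (3.000,4.288)–(2.000,4.412)
cell (3,1): code 0010 → (3.000,1.876)–(3.160,2.000)
cell (3,2): code 0011 → (3.160,2.000)–(3.689,3.000)
cell (3,3): code 0011 → (3.689,3.000)–(3.337,4.000)
cell (3,4): code 0001 → (3.337,4.000)–(3.000,4.288)
total: 12 segments, chained into 1 closed loop(s), length Σ = 8.365909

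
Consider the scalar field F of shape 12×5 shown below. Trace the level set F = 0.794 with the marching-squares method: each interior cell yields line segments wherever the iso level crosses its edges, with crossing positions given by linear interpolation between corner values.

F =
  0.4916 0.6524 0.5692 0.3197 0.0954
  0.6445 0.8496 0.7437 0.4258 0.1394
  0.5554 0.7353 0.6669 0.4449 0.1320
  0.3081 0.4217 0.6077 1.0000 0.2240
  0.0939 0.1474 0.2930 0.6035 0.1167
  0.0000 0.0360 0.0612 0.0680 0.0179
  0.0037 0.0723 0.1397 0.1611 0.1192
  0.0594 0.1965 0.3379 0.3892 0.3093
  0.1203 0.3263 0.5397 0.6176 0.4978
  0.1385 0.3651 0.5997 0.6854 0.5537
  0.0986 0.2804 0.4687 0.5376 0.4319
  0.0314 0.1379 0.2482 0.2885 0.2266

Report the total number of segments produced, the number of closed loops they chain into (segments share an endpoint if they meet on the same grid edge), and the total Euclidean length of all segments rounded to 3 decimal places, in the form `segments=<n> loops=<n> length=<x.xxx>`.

segments=8 loops=2 length=4.681

cell (0,0): code 0100 → (0.718,1.000)–(1.000,0.729)
cell (0,1): code 1000 → (1.000,1.525)–(0.718,1.000)
cell (1,0): code 0010 → (1.000,0.729)–(1.486,1.000)
cell (1,1): code 0001 → (1.486,1.000)–(1.000,1.525)
cell (2,2): code 0100 → (2.629,3.000)–(3.000,2.475)
cell (2,3): code 1000 → (3.000,3.265)–(2.629,3.000)
cell (3,2): code 0010 → (3.000,2.475)–(3.520,3.000)
cell (3,3): code 0001 → (3.520,3.000)–(3.000,3.265)
total: 8 segments, chained into 2 closed loop(s), length Σ = 4.681093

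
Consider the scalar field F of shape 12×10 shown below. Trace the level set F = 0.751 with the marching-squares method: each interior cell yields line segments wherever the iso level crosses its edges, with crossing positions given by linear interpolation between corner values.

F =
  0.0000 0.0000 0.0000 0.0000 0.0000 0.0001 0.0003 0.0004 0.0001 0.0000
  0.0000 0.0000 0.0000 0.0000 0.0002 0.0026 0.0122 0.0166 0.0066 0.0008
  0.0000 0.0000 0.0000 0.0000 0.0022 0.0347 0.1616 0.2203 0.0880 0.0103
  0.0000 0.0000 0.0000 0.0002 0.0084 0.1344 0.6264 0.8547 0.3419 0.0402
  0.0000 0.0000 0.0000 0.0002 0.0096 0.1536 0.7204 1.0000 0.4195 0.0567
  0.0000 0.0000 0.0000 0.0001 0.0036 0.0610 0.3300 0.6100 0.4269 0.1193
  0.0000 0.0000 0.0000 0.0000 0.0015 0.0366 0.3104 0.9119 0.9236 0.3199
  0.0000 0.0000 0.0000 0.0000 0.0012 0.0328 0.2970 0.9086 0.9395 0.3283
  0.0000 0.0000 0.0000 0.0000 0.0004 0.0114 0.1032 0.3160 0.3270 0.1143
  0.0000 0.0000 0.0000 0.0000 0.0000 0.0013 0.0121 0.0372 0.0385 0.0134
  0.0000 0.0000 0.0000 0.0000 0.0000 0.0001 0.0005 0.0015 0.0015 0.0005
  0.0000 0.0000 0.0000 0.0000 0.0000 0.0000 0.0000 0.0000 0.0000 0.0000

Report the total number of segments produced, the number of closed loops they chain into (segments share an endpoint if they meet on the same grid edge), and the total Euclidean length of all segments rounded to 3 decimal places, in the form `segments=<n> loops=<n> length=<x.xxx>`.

cell (2,6): code 0100 → (2.837,7.000)–(3.000,6.546)
cell (2,7): code 1000 → (3.000,7.202)–(2.837,7.000)
cell (3,6): code 0110 → (3.000,6.546)–(4.000,6.109)
cell (3,7): code 1001 → (4.000,7.429)–(3.000,7.202)
cell (4,6): code 0010 → (4.000,6.109)–(4.638,7.000)
cell (4,7): code 0001 → (4.638,7.000)–(4.000,7.429)
cell (5,6): code 0100 → (5.467,7.000)–(6.000,6.733)
cell (5,7): code 1100 → (5.653,8.000)–(5.467,7.000)
cell (5,8): code 1000 → (6.000,8.286)–(5.653,8.000)
cell (6,6): code 0110 → (6.000,6.733)–(7.000,6.742)
cell (6,8): code 1001 → (7.000,8.308)–(6.000,8.286)
cell (7,6): code 0010 → (7.000,6.742)–(7.266,7.000)
cell (7,7): code 0011 → (7.266,7.000)–(7.308,8.000)
cell (7,8): code 0001 → (7.308,8.000)–(7.000,8.308)
total: 14 segments, chained into 2 closed loop(s), length Σ = 10.594689

segments=14 loops=2 length=10.595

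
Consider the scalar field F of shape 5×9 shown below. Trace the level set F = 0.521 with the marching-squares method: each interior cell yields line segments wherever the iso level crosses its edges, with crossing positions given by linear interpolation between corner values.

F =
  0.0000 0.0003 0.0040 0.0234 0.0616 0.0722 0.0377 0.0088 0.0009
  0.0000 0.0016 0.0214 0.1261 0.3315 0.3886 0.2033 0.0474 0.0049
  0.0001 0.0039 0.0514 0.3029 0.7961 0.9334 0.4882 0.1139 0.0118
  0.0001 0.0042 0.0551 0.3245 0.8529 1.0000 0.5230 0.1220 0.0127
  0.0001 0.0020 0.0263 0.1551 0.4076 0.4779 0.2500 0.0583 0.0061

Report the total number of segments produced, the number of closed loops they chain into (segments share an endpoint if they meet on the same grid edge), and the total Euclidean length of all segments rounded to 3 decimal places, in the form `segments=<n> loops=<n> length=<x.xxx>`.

segments=10 loops=1 length=8.379

cell (1,3): code 0100 → (1.408,4.000)–(2.000,3.442)
cell (1,4): code 1100 → (1.243,5.000)–(1.408,4.000)
cell (1,5): code 1000 → (2.000,5.926)–(1.243,5.000)
cell (2,3): code 0110 → (2.000,3.442)–(3.000,3.372)
cell (2,5): code 1101 → (2.943,6.000)–(2.000,5.926)
cell (2,6): code 1000 → (3.000,6.005)–(2.943,6.000)
cell (3,3): code 0010 → (3.000,3.372)–(3.745,4.000)
cell (3,4): code 0011 → (3.745,4.000)–(3.917,5.000)
cell (3,5): code 0011 → (3.917,5.000)–(3.007,6.000)
cell (3,6): code 0001 → (3.007,6.000)–(3.000,6.005)
total: 10 segments, chained into 1 closed loop(s), length Σ = 8.379246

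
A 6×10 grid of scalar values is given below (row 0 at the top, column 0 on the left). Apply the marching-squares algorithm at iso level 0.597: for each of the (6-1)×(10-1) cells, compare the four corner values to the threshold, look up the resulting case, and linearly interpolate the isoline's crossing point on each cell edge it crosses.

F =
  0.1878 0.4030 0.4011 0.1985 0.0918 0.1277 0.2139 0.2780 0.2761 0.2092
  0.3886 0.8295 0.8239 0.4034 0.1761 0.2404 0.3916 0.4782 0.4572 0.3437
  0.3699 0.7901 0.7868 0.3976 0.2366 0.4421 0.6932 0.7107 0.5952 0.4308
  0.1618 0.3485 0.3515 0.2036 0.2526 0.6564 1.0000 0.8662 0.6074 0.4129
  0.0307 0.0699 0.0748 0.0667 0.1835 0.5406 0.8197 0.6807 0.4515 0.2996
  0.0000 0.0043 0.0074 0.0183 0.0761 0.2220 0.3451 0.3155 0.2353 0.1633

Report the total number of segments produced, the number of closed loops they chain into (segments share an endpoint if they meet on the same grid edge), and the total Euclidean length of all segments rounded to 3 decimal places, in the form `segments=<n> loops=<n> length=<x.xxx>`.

cell (0,0): code 0100 → (0.455,1.000)–(1.000,0.473)
cell (0,1): code 1100 → (0.463,2.000)–(0.455,1.000)
cell (0,2): code 1000 → (1.000,2.540)–(0.463,2.000)
cell (1,0): code 0110 → (1.000,0.473)–(2.000,0.540)
cell (1,2): code 1001 → (2.000,2.488)–(1.000,2.540)
cell (1,5): code 0100 → (1.681,6.000)–(2.000,5.617)
cell (1,6): code 1100 → (1.511,7.000)–(1.681,6.000)
cell (1,7): code 1000 → (2.000,7.984)–(1.511,7.000)
cell (2,0): code 0010 → (2.000,0.540)–(2.437,1.000)
cell (2,1): code 0011 → (2.437,1.000)–(2.436,2.000)
cell (2,2): code 0001 → (2.436,2.000)–(2.000,2.488)
cell (2,4): code 0100 → (2.723,5.000)–(3.000,4.853)
cell (2,5): code 1110 → (2.000,5.617)–(2.723,5.000)
cell (2,7): code 1101 → (2.148,8.000)–(2.000,7.984)
cell (2,8): code 1000 → (3.000,8.053)–(2.148,8.000)
cell (3,4): code 0010 → (3.000,4.853)–(3.513,5.000)
cell (3,5): code 0111 → (3.513,5.000)–(4.000,5.202)
cell (3,7): code 1011 → (4.000,7.365)–(3.067,8.000)
cell (3,8): code 0001 → (3.067,8.000)–(3.000,8.053)
cell (4,5): code 0010 → (4.000,5.202)–(4.469,6.000)
cell (4,6): code 0011 → (4.469,6.000)–(4.229,7.000)
cell (4,7): code 0001 → (4.229,7.000)–(4.000,7.365)
total: 22 segments, chained into 2 closed loop(s), length Σ = 16.350675

segments=22 loops=2 length=16.351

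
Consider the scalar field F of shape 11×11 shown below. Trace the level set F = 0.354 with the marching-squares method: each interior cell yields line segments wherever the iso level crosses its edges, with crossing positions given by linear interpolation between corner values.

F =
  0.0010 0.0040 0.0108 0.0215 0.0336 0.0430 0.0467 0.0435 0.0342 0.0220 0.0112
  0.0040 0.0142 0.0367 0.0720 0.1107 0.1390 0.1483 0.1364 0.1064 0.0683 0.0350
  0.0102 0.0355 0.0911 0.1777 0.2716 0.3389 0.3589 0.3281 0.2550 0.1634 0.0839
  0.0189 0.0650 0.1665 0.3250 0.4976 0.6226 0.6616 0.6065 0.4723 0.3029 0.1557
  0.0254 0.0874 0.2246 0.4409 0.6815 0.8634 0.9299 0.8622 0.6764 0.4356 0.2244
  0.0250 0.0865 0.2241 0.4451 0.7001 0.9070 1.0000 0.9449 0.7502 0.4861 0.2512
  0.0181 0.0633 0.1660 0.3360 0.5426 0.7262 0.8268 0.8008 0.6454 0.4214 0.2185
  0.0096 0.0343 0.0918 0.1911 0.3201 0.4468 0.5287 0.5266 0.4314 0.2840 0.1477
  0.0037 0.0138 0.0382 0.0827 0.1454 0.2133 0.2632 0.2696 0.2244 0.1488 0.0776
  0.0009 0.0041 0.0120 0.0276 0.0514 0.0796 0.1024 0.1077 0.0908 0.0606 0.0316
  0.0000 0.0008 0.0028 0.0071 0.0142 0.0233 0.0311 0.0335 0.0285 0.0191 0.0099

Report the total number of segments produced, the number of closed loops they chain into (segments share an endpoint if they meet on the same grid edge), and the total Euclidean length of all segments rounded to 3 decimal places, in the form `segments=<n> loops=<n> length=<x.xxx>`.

segments=26 loops=1 length=19.977

cell (1,5): code 0100 → (1.977,6.000)–(2.000,5.755)
cell (1,6): code 1000 → (2.000,6.159)–(1.977,6.000)
cell (2,3): code 0100 → (2.365,4.000)–(3.000,3.168)
cell (2,4): code 1100 → (2.053,5.000)–(2.365,4.000)
cell (2,5): code 1110 → (2.000,5.755)–(2.053,5.000)
cell (2,6): code 1101 → (2.093,7.000)–(2.000,6.159)
cell (2,7): code 1100 → (2.456,8.000)–(2.093,7.000)
cell (2,8): code 1000 → (3.000,8.698)–(2.456,8.000)
cell (3,2): code 0100 → (3.250,3.000)–(4.000,2.598)
cell (3,3): code 1110 → (3.000,3.168)–(3.250,3.000)
cell (3,8): code 1101 → (3.385,9.000)–(3.000,8.698)
cell (3,9): code 1000 → (4.000,9.386)–(3.385,9.000)
cell (4,2): code 0110 → (4.000,2.598)–(5.000,2.588)
cell (4,9): code 1001 → (5.000,9.562)–(4.000,9.386)
cell (5,2): code 0010 → (5.000,2.588)–(5.835,3.000)
cell (5,3): code 0111 → (5.835,3.000)–(6.000,3.087)
cell (5,9): code 1001 → (6.000,9.332)–(5.000,9.562)
cell (6,3): code 0010 → (6.000,3.087)–(6.848,4.000)
cell (6,4): code 0111 → (6.848,4.000)–(7.000,4.268)
cell (6,8): code 1011 → (7.000,8.525)–(6.491,9.000)
cell (6,9): code 0001 → (6.491,9.000)–(6.000,9.332)
cell (7,4): code 0010 → (7.000,4.268)–(7.397,5.000)
cell (7,5): code 0011 → (7.397,5.000)–(7.658,6.000)
cell (7,6): code 0011 → (7.658,6.000)–(7.672,7.000)
cell (7,7): code 0011 → (7.672,7.000)–(7.374,8.000)
cell (7,8): code 0001 → (7.374,8.000)–(7.000,8.525)
total: 26 segments, chained into 1 closed loop(s), length Σ = 19.977315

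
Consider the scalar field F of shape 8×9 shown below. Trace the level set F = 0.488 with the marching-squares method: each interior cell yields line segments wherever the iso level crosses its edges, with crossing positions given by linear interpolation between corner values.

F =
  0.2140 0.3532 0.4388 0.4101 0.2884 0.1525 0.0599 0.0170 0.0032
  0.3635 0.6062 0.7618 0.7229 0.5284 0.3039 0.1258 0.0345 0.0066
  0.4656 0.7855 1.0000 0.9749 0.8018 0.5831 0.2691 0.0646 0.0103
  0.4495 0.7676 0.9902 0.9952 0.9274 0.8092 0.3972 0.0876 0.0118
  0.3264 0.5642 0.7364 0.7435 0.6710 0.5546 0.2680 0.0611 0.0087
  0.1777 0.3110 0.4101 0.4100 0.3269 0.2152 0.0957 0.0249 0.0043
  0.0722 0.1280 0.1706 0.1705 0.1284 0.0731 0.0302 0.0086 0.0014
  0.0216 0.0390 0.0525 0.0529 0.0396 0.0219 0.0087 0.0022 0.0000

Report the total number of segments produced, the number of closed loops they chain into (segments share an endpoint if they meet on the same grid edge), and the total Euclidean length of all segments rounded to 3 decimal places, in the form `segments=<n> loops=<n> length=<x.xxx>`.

cell (0,0): code 0100 → (0.533,1.000)–(1.000,0.513)
cell (0,1): code 1100 → (0.152,2.000)–(0.533,1.000)
cell (0,2): code 1100 → (0.249,3.000)–(0.152,2.000)
cell (0,3): code 1100 → (0.832,4.000)–(0.249,3.000)
cell (0,4): code 1000 → (1.000,4.180)–(0.832,4.000)
cell (1,0): code 0110 → (1.000,0.513)–(2.000,0.070)
cell (1,4): code 1101 → (1.659,5.000)–(1.000,4.180)
cell (1,5): code 1000 → (2.000,5.303)–(1.659,5.000)
cell (2,0): code 0110 → (2.000,0.070)–(3.000,0.121)
cell (2,5): code 1001 → (3.000,5.780)–(2.000,5.303)
cell (3,0): code 0110 → (3.000,0.121)–(4.000,0.680)
cell (3,5): code 1001 → (4.000,5.232)–(3.000,5.780)
cell (4,0): code 0010 → (4.000,0.680)–(4.301,1.000)
cell (4,1): code 0011 → (4.301,1.000)–(4.761,2.000)
cell (4,2): code 0011 → (4.761,2.000)–(4.766,3.000)
cell (4,3): code 0011 → (4.766,3.000)–(4.532,4.000)
cell (4,4): code 0011 → (4.532,4.000)–(4.196,5.000)
cell (4,5): code 0001 → (4.196,5.000)–(4.000,5.232)
total: 18 segments, chained into 1 closed loop(s), length Σ = 16.076002

segments=18 loops=1 length=16.076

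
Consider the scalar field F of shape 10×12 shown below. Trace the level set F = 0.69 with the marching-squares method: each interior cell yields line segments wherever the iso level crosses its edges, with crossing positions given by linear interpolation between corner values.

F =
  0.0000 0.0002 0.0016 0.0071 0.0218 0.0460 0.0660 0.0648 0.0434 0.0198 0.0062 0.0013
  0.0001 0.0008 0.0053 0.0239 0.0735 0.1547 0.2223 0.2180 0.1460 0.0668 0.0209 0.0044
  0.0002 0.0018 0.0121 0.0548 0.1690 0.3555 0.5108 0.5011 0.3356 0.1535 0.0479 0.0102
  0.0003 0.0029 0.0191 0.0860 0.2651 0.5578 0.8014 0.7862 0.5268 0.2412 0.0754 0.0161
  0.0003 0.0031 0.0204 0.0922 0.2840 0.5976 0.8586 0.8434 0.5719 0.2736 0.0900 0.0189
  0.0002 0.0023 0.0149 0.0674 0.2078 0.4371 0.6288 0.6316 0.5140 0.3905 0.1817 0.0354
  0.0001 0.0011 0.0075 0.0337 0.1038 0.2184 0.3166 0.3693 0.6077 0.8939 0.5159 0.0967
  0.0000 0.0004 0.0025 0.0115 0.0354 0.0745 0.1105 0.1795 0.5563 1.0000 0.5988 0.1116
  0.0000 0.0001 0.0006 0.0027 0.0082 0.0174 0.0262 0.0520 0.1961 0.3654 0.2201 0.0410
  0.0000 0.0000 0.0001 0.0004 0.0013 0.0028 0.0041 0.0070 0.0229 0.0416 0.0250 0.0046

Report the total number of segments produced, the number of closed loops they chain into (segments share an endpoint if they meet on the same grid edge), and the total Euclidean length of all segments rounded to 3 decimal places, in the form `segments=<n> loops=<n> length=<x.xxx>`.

cell (2,5): code 0100 → (2.617,6.000)–(3.000,5.543)
cell (2,6): code 1100 → (2.663,7.000)–(2.617,6.000)
cell (2,7): code 1000 → (3.000,7.371)–(2.663,7.000)
cell (3,5): code 0110 → (3.000,5.543)–(4.000,5.354)
cell (3,7): code 1001 → (4.000,7.565)–(3.000,7.371)
cell (4,5): code 0010 → (4.000,5.354)–(4.734,6.000)
cell (4,6): code 0011 → (4.734,6.000)–(4.724,7.000)
cell (4,7): code 0001 → (4.724,7.000)–(4.000,7.565)
cell (5,8): code 0100 → (5.595,9.000)–(6.000,8.288)
cell (5,9): code 1000 → (6.000,9.539)–(5.595,9.000)
cell (6,8): code 0110 → (6.000,8.288)–(7.000,8.301)
cell (6,9): code 1001 → (7.000,9.773)–(6.000,9.539)
cell (7,8): code 0010 → (7.000,8.301)–(7.488,9.000)
cell (7,9): code 0001 → (7.488,9.000)–(7.000,9.773)
total: 14 segments, chained into 2 closed loop(s), length Σ = 12.319339

segments=14 loops=2 length=12.319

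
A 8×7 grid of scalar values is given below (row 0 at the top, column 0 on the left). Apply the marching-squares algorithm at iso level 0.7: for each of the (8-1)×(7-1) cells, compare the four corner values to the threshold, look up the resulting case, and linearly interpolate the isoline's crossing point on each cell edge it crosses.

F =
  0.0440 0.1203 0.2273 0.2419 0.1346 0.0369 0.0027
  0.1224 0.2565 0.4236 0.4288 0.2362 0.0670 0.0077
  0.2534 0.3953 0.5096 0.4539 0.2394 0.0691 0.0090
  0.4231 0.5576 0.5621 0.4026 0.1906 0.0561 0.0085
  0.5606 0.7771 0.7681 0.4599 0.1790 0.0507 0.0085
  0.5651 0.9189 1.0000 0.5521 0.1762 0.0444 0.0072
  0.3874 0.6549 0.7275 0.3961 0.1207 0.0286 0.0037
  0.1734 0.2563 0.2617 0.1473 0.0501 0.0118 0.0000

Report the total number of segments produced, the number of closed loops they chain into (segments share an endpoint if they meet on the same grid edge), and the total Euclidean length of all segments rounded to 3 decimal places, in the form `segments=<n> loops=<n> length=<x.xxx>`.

cell (3,0): code 0100 → (3.649,1.000)–(4.000,0.644)
cell (3,1): code 1100 → (3.669,2.000)–(3.649,1.000)
cell (3,2): code 1000 → (4.000,2.221)–(3.669,2.000)
cell (4,0): code 0110 → (4.000,0.644)–(5.000,0.381)
cell (4,2): code 1001 → (5.000,2.670)–(4.000,2.221)
cell (5,0): code 0010 → (5.000,0.381)–(5.829,1.000)
cell (5,1): code 0111 → (5.829,1.000)–(6.000,1.621)
cell (5,2): code 1001 → (6.000,2.083)–(5.000,2.670)
cell (6,1): code 0010 → (6.000,1.621)–(6.059,2.000)
cell (6,2): code 0001 → (6.059,2.000)–(6.000,2.083)
total: 10 segments, chained into 1 closed loop(s), length Σ = 7.351549

segments=10 loops=1 length=7.352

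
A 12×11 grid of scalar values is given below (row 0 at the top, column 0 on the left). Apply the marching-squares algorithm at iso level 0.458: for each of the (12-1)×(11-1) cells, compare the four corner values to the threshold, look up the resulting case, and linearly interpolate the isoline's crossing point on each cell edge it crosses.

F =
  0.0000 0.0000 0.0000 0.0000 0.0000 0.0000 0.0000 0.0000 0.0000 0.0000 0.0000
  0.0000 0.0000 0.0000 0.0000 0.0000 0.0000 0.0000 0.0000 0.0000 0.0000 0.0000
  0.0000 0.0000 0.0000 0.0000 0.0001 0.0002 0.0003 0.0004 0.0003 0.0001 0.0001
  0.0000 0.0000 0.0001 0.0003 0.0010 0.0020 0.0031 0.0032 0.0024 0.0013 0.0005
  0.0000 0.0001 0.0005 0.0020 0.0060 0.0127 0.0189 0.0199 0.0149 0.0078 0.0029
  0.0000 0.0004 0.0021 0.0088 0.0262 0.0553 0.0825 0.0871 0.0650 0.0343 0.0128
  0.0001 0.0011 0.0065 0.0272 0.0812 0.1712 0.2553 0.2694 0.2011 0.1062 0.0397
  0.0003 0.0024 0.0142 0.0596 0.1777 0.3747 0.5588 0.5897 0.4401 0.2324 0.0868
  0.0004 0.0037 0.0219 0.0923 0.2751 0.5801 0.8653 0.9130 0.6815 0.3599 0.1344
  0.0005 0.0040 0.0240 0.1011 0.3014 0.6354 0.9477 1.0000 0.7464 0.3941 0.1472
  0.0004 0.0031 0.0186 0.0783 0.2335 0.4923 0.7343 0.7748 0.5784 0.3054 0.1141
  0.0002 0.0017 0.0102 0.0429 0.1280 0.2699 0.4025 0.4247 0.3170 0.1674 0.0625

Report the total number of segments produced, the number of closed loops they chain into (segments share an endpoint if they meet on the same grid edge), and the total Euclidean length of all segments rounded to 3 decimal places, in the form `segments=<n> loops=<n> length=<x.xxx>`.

segments=16 loops=1 length=13.546

cell (6,5): code 0100 → (6.668,6.000)–(7.000,5.452)
cell (6,6): code 1100 → (6.589,7.000)–(6.668,6.000)
cell (6,7): code 1000 → (7.000,7.880)–(6.589,7.000)
cell (7,4): code 0100 → (7.406,5.000)–(8.000,4.600)
cell (7,5): code 1110 → (7.000,5.452)–(7.406,5.000)
cell (7,7): code 1101 → (7.074,8.000)–(7.000,7.880)
cell (7,8): code 1000 → (8.000,8.695)–(7.074,8.000)
cell (8,4): code 0110 → (8.000,4.600)–(9.000,4.469)
cell (8,8): code 1001 → (9.000,8.819)–(8.000,8.695)
cell (9,4): code 0110 → (9.000,4.469)–(10.000,4.867)
cell (9,8): code 1001 → (10.000,8.441)–(9.000,8.819)
cell (10,4): code 0010 → (10.000,4.867)–(10.154,5.000)
cell (10,5): code 0011 → (10.154,5.000)–(10.833,6.000)
cell (10,6): code 0011 → (10.833,6.000)–(10.905,7.000)
cell (10,7): code 0011 → (10.905,7.000)–(10.461,8.000)
cell (10,8): code 0001 → (10.461,8.000)–(10.000,8.441)
total: 16 segments, chained into 1 closed loop(s), length Σ = 13.545787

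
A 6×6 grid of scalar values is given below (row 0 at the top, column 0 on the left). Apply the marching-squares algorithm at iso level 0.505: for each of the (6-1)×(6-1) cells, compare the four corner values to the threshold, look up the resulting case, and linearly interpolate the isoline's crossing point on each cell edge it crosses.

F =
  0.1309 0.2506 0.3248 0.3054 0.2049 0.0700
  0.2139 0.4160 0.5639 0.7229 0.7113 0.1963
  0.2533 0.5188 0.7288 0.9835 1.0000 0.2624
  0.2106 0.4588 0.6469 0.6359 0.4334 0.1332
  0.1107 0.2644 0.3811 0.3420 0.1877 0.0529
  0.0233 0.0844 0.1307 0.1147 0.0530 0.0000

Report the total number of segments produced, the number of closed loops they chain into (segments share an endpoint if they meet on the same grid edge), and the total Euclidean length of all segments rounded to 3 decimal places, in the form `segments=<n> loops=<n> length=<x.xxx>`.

segments=14 loops=1 length=10.552

cell (0,1): code 0100 → (0.754,2.000)–(1.000,1.602)
cell (0,2): code 1100 → (0.478,3.000)–(0.754,2.000)
cell (0,3): code 1100 → (0.593,4.000)–(0.478,3.000)
cell (0,4): code 1000 → (1.000,4.401)–(0.593,4.000)
cell (1,0): code 0100 → (1.866,1.000)–(2.000,0.948)
cell (1,1): code 1110 → (1.000,1.602)–(1.866,1.000)
cell (1,4): code 1001 → (2.000,4.671)–(1.000,4.401)
cell (2,0): code 0010 → (2.000,0.948)–(2.230,1.000)
cell (2,1): code 0111 → (2.230,1.000)–(3.000,1.246)
cell (2,3): code 1011 → (3.000,3.646)–(2.874,4.000)
cell (2,4): code 0001 → (2.874,4.000)–(2.000,4.671)
cell (3,1): code 0010 → (3.000,1.246)–(3.534,2.000)
cell (3,2): code 0011 → (3.534,2.000)–(3.445,3.000)
cell (3,3): code 0001 → (3.445,3.000)–(3.000,3.646)
total: 14 segments, chained into 1 closed loop(s), length Σ = 10.551902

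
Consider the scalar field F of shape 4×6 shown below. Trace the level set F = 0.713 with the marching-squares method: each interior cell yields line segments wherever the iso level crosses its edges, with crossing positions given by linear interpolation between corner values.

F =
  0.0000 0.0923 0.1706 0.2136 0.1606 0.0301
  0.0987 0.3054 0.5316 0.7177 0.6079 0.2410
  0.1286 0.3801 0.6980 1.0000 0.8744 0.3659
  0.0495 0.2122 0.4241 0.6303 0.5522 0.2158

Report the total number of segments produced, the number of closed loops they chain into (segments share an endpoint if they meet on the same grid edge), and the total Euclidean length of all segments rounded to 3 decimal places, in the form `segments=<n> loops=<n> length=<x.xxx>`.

segments=8 loops=1 length=6.009

cell (0,2): code 0100 → (0.991,3.000)–(1.000,2.975)
cell (0,3): code 1000 → (1.000,3.043)–(0.991,3.000)
cell (1,2): code 0110 → (1.000,2.975)–(2.000,2.050)
cell (1,3): code 1101 → (1.394,4.000)–(1.000,3.043)
cell (1,4): code 1000 → (2.000,4.317)–(1.394,4.000)
cell (2,2): code 0010 → (2.000,2.050)–(2.776,3.000)
cell (2,3): code 0011 → (2.776,3.000)–(2.501,4.000)
cell (2,4): code 0001 → (2.501,4.000)–(2.000,4.317)
total: 8 segments, chained into 1 closed loop(s), length Σ = 6.009360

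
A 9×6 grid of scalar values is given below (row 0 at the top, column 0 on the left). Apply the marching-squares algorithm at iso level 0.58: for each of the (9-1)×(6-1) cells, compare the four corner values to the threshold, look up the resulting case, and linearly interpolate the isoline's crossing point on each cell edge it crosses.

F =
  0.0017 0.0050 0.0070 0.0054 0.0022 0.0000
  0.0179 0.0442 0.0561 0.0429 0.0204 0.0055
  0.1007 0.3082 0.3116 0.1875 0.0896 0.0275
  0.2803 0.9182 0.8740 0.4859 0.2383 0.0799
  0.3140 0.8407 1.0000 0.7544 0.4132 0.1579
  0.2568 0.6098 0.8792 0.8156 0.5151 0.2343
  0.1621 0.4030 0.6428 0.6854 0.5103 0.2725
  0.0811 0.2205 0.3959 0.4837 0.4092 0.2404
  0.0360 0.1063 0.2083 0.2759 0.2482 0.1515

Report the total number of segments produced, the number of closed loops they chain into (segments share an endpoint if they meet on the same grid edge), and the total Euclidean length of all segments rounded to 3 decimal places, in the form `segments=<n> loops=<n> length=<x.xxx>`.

segments=14 loops=1 length=11.570

cell (2,0): code 0100 → (2.446,1.000)–(3.000,0.470)
cell (2,1): code 1100 → (2.477,2.000)–(2.446,1.000)
cell (2,2): code 1000 → (3.000,2.758)–(2.477,2.000)
cell (3,0): code 0110 → (3.000,0.470)–(4.000,0.505)
cell (3,2): code 1101 → (3.350,3.000)–(3.000,2.758)
cell (3,3): code 1000 → (4.000,3.511)–(3.350,3.000)
cell (4,0): code 0110 → (4.000,0.505)–(5.000,0.916)
cell (4,3): code 1001 → (5.000,3.784)–(4.000,3.511)
cell (5,0): code 0010 → (5.000,0.916)–(5.144,1.000)
cell (5,1): code 0111 → (5.144,1.000)–(6.000,1.738)
cell (5,3): code 1001 → (6.000,3.602)–(5.000,3.784)
cell (6,1): code 0010 → (6.000,1.738)–(6.254,2.000)
cell (6,2): code 0011 → (6.254,2.000)–(6.523,3.000)
cell (6,3): code 0001 → (6.523,3.000)–(6.000,3.602)
total: 14 segments, chained into 1 closed loop(s), length Σ = 11.570100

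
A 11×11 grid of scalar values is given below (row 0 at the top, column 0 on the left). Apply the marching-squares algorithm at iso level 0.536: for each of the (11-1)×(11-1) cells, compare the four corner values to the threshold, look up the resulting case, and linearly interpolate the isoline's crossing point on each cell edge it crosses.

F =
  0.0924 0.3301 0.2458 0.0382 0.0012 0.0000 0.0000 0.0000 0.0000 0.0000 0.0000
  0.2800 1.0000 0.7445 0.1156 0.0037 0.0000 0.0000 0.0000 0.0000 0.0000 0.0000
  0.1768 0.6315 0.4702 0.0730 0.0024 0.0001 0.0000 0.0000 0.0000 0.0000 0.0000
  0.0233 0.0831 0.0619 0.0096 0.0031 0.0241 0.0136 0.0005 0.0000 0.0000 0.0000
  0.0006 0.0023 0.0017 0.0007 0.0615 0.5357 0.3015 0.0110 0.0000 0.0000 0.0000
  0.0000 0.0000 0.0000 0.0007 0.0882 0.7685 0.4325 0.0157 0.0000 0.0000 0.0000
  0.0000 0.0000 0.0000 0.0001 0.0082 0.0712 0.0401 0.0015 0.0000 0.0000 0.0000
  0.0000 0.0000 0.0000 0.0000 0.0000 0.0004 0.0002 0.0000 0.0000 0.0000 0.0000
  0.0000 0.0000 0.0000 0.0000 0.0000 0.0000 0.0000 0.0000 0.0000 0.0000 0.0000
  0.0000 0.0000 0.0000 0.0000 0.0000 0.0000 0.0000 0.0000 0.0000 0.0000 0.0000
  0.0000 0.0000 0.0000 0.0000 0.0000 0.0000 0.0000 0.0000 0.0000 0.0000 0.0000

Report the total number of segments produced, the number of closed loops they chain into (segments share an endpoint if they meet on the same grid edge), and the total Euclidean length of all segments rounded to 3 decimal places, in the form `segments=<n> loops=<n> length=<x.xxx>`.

cell (0,0): code 0100 → (0.307,1.000)–(1.000,0.356)
cell (0,1): code 1100 → (0.582,2.000)–(0.307,1.000)
cell (0,2): code 1000 → (1.000,2.332)–(0.582,2.000)
cell (1,0): code 0110 → (1.000,0.356)–(2.000,0.790)
cell (1,1): code 1011 → (2.000,1.592)–(1.760,2.000)
cell (1,2): code 0001 → (1.760,2.000)–(1.000,2.332)
cell (2,0): code 0010 → (2.000,0.790)–(2.174,1.000)
cell (2,1): code 0001 → (2.174,1.000)–(2.000,1.592)
cell (4,4): code 0100 → (4.001,5.000)–(5.000,4.658)
cell (4,5): code 1000 → (5.000,5.692)–(4.001,5.000)
cell (5,4): code 0010 → (5.000,4.658)–(5.333,5.000)
cell (5,5): code 0001 → (5.333,5.000)–(5.000,5.692)
total: 12 segments, chained into 2 closed loop(s), length Σ = 9.315582

segments=12 loops=2 length=9.316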